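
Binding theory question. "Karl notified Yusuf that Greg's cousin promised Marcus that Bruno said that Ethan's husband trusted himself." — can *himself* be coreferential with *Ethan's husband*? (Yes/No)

Yes

*himself* is a reflexive; Principle A requires it to be bound within its binding domain — the clause headed by 'trusted'.
— Ethan's husband: subject of the clause headed by 'trusted'; c-commands the reflexive within its binding domain — allowed (Principle A).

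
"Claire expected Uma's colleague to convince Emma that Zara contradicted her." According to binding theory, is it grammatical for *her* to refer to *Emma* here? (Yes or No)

Yes

*Emma* is an R-expression; Principle C requires it to be free (not bound by any c-commanding expression).
— her: object of the clause headed by 'contradicted'; the pronoun does not c-command the R-expression — coreference allowed.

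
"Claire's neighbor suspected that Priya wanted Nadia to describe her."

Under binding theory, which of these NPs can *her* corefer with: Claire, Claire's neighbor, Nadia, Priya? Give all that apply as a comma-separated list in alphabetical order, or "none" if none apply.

*her* is a pronoun; Principle B requires it to be free in its binding domain — the clause headed by 'describe'.
— Claire: possessor inside the subject DP of the matrix clause; does not c-command the pronoun — Principle B does not apply; allowed.
— Claire's neighbor: subject of the matrix clause; c-commands the pronoun but lies outside its binding domain — allowed.
— Nadia: subject of the clause headed by 'describe'; c-commands the pronoun within its binding domain — blocked (Principle B).
— Priya: subject of the clause headed by 'wanted'; c-commands the pronoun but lies outside its binding domain — allowed.

Claire, Claire's neighbor, Priya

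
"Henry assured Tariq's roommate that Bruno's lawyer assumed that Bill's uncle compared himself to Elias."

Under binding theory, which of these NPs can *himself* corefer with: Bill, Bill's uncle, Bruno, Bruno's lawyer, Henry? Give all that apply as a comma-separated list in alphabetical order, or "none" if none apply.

Bill's uncle

*himself* is a reflexive; Principle A requires it to be bound within its binding domain — the clause headed by 'compared'.
— Bill: possessor inside the subject DP of the clause headed by 'compared'; does not c-command the reflexive — cannot bind it (Principle A).
— Bill's uncle: subject of the clause headed by 'compared'; c-commands the reflexive within its binding domain — allowed (Principle A).
— Bruno: possessor inside the subject DP of the clause headed by 'assumed'; does not c-command the reflexive — cannot bind it (Principle A).
— Bruno's lawyer: subject of the clause headed by 'assumed'; c-commands the reflexive but lies outside its binding domain — cannot bind it (Principle A).
— Henry: subject of the matrix clause; c-commands the reflexive but lies outside its binding domain — cannot bind it (Principle A).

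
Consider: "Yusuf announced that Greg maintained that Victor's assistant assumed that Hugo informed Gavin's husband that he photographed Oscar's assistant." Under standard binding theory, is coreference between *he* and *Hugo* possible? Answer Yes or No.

*Hugo* is an R-expression; Principle C requires it to be free (not bound by any c-commanding expression).
— he: subject of the clause headed by 'photographed'; the pronoun does not c-command the R-expression — coreference allowed.

Yes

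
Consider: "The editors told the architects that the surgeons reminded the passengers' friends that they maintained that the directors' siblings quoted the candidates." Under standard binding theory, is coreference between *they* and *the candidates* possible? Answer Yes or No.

No

*the candidates* is an R-expression; Principle C requires it to be free (not bound by any c-commanding expression).
— they: subject of the clause headed by 'maintained'; the pronoun c-commands the R-expression — coreference blocked (Principle C).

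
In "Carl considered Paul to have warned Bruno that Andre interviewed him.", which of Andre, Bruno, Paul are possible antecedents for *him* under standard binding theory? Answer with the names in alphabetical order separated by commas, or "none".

*him* is a pronoun; Principle B requires it to be free in its binding domain — the clause headed by 'interviewed'.
— Andre: subject of the clause headed by 'interviewed'; c-commands the pronoun within its binding domain — blocked (Principle B).
— Bruno: object of the clause headed by 'warned'; c-commands the pronoun but lies outside its binding domain — allowed.
— Paul: subject of the clause headed by 'warned'; c-commands the pronoun but lies outside its binding domain — allowed.

Bruno, Paul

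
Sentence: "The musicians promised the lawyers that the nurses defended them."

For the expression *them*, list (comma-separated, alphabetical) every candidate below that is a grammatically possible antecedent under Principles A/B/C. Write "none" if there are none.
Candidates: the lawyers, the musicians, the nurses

the lawyers, the musicians

*them* is a pronoun; Principle B requires it to be free in its binding domain — the clause headed by 'defended'.
— the lawyers: object of the matrix clause; c-commands the pronoun but lies outside its binding domain — allowed.
— the musicians: subject of the matrix clause; c-commands the pronoun but lies outside its binding domain — allowed.
— the nurses: subject of the clause headed by 'defended'; c-commands the pronoun within its binding domain — blocked (Principle B).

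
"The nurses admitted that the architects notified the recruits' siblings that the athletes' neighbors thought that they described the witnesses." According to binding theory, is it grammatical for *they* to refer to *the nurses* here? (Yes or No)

*the nurses* is an R-expression; Principle C requires it to be free (not bound by any c-commanding expression).
— they: subject of the clause headed by 'described'; the pronoun does not c-command the R-expression — coreference allowed.

Yes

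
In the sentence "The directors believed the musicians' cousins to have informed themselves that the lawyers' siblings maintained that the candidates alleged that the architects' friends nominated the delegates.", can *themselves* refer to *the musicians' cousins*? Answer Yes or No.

Yes

*themselves* is a reflexive; Principle A requires it to be bound within its binding domain — the clause headed by 'informed'.
— the musicians' cousins: subject of the clause headed by 'informed'; c-commands the reflexive within its binding domain — allowed (Principle A).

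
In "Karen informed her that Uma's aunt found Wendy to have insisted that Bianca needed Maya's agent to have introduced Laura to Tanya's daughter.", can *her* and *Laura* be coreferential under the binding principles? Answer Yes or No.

*Laura* is an R-expression; Principle C requires it to be free (not bound by any c-commanding expression).
— her: object of the matrix clause; the pronoun c-commands the R-expression — coreference blocked (Principle C).

No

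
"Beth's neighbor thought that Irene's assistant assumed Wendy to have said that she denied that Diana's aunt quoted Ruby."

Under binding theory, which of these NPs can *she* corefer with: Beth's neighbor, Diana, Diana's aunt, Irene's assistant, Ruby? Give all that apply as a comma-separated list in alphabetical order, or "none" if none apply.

*she* is a pronoun; Principle B requires it to be free in its binding domain — the clause headed by 'denied'.
— Beth's neighbor: subject of the matrix clause; c-commands the pronoun but lies outside its binding domain — allowed.
— Diana: possessor inside the subject DP of the clause headed by 'quoted'; is c-commanded by the pronoun; coreference would bind this R-expression — blocked (Principle C).
— Diana's aunt: subject of the clause headed by 'quoted'; is c-commanded by the pronoun; coreference would bind this R-expression — blocked (Principle C).
— Irene's assistant: subject of the clause headed by 'assumed'; c-commands the pronoun but lies outside its binding domain — allowed.
— Ruby: object of the clause headed by 'quoted'; is c-commanded by the pronoun; coreference would bind this R-expression — blocked (Principle C).

Beth's neighbor, Irene's assistant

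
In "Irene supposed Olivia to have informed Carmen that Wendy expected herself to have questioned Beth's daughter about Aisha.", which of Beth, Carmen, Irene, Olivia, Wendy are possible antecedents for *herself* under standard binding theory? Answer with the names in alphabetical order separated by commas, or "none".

*herself* is a reflexive; Principle A requires it to be bound within its binding domain — the clause headed by 'expected'.
— Beth: possessor inside the object DP of the clause headed by 'questioned'; does not c-command the reflexive — cannot bind it (Principle A).
— Carmen: object of the clause headed by 'informed'; c-commands the reflexive but lies outside its binding domain — cannot bind it (Principle A).
— Irene: subject of the matrix clause; c-commands the reflexive but lies outside its binding domain — cannot bind it (Principle A).
— Olivia: subject of the clause headed by 'informed'; c-commands the reflexive but lies outside its binding domain — cannot bind it (Principle A).
— Wendy: subject of the clause headed by 'expected'; c-commands the reflexive within its binding domain — allowed (Principle A).

Wendy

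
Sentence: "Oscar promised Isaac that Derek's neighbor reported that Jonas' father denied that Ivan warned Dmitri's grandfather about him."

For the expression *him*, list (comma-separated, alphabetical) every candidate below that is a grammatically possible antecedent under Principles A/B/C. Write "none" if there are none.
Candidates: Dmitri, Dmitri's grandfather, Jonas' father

*him* is a pronoun; Principle B requires it to be free in its binding domain — the clause headed by 'warned'.
— Dmitri: possessor inside the object DP of the clause headed by 'warned'; does not c-command the pronoun — Principle B does not apply; allowed.
— Dmitri's grandfather: object of the clause headed by 'warned'; c-commands the pronoun within its binding domain — blocked (Principle B).
— Jonas' father: subject of the clause headed by 'denied'; c-commands the pronoun but lies outside its binding domain — allowed.

Dmitri, Jonas' father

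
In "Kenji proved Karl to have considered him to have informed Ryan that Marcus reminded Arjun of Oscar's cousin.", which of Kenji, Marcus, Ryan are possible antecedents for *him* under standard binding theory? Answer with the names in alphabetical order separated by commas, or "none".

Kenji

*him* is a pronoun; Principle B requires it to be free in its binding domain — the clause headed by 'considered'.
— Kenji: subject of the matrix clause; c-commands the pronoun but lies outside its binding domain — allowed.
— Marcus: subject of the clause headed by 'reminded'; is c-commanded by the pronoun; coreference would bind this R-expression — blocked (Principle C).
— Ryan: object of the clause headed by 'informed'; is c-commanded by the pronoun; coreference would bind this R-expression — blocked (Principle C).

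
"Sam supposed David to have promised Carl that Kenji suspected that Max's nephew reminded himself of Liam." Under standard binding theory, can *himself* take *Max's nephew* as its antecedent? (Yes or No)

Yes

*himself* is a reflexive; Principle A requires it to be bound within its binding domain — the clause headed by 'reminded'.
— Max's nephew: subject of the clause headed by 'reminded'; c-commands the reflexive within its binding domain — allowed (Principle A).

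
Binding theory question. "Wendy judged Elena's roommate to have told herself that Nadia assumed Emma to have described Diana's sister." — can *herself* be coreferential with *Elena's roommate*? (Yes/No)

*herself* is a reflexive; Principle A requires it to be bound within its binding domain — the clause headed by 'told'.
— Elena's roommate: subject of the clause headed by 'told'; c-commands the reflexive within its binding domain — allowed (Principle A).

Yes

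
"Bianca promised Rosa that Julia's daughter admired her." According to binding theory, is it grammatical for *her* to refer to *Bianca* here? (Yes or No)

*Bianca* is an R-expression; Principle C requires it to be free (not bound by any c-commanding expression).
— her: object of the clause headed by 'admired'; the pronoun does not c-command the R-expression — coreference allowed.

Yes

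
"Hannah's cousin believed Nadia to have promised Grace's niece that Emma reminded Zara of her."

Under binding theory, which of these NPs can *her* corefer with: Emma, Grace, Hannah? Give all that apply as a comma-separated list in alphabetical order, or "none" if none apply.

*her* is a pronoun; Principle B requires it to be free in its binding domain — the clause headed by 'reminded'.
— Emma: subject of the clause headed by 'reminded'; c-commands the pronoun within its binding domain — blocked (Principle B).
— Grace: possessor inside the object DP of the clause headed by 'promised'; does not c-command the pronoun — Principle B does not apply; allowed.
— Hannah: possessor inside the subject DP of the matrix clause; does not c-command the pronoun — Principle B does not apply; allowed.

Grace, Hannah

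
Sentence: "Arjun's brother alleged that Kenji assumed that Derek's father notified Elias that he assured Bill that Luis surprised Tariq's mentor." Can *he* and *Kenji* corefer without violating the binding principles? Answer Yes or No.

*Kenji* is an R-expression; Principle C requires it to be free (not bound by any c-commanding expression).
— he: subject of the clause headed by 'assured'; the pronoun does not c-command the R-expression — coreference allowed.

Yes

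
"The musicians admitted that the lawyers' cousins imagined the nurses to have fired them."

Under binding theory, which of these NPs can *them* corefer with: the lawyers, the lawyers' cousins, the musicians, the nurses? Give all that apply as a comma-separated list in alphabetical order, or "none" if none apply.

the lawyers, the lawyers' cousins, the musicians

*them* is a pronoun; Principle B requires it to be free in its binding domain — the clause headed by 'fired'.
— the lawyers: possessor inside the subject DP of the clause headed by 'imagined'; does not c-command the pronoun — Principle B does not apply; allowed.
— the lawyers' cousins: subject of the clause headed by 'imagined'; c-commands the pronoun but lies outside its binding domain — allowed.
— the musicians: subject of the matrix clause; c-commands the pronoun but lies outside its binding domain — allowed.
— the nurses: subject of the clause headed by 'fired'; c-commands the pronoun within its binding domain — blocked (Principle B).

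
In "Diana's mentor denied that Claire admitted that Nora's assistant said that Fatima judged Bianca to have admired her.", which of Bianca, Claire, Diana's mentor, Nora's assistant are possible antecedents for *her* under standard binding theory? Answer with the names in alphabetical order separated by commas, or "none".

*her* is a pronoun; Principle B requires it to be free in its binding domain — the clause headed by 'admired'.
— Bianca: subject of the clause headed by 'admired'; c-commands the pronoun within its binding domain — blocked (Principle B).
— Claire: subject of the clause headed by 'admitted'; c-commands the pronoun but lies outside its binding domain — allowed.
— Diana's mentor: subject of the matrix clause; c-commands the pronoun but lies outside its binding domain — allowed.
— Nora's assistant: subject of the clause headed by 'said'; c-commands the pronoun but lies outside its binding domain — allowed.

Claire, Diana's mentor, Nora's assistant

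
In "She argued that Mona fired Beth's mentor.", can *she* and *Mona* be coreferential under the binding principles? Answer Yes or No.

*Mona* is an R-expression; Principle C requires it to be free (not bound by any c-commanding expression).
— she: subject of the matrix clause; the pronoun c-commands the R-expression — coreference blocked (Principle C).

No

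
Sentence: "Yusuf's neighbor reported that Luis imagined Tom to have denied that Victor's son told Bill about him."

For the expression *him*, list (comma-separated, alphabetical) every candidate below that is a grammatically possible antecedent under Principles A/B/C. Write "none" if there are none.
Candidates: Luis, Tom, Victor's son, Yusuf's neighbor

*him* is a pronoun; Principle B requires it to be free in its binding domain — the clause headed by 'told'.
— Luis: subject of the clause headed by 'imagined'; c-commands the pronoun but lies outside its binding domain — allowed.
— Tom: subject of the clause headed by 'denied'; c-commands the pronoun but lies outside its binding domain — allowed.
— Victor's son: subject of the clause headed by 'told'; c-commands the pronoun within its binding domain — blocked (Principle B).
— Yusuf's neighbor: subject of the matrix clause; c-commands the pronoun but lies outside its binding domain — allowed.

Luis, Tom, Yusuf's neighbor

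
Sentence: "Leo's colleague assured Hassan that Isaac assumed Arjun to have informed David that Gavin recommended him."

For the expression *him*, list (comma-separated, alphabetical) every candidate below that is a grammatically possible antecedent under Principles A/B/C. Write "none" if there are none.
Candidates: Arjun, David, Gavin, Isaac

Arjun, David, Isaac

*him* is a pronoun; Principle B requires it to be free in its binding domain — the clause headed by 'recommended'.
— Arjun: subject of the clause headed by 'informed'; c-commands the pronoun but lies outside its binding domain — allowed.
— David: object of the clause headed by 'informed'; c-commands the pronoun but lies outside its binding domain — allowed.
— Gavin: subject of the clause headed by 'recommended'; c-commands the pronoun within its binding domain — blocked (Principle B).
— Isaac: subject of the clause headed by 'assumed'; c-commands the pronoun but lies outside its binding domain — allowed.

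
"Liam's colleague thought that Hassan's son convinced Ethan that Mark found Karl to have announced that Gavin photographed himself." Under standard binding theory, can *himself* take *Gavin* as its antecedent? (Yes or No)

Yes

*himself* is a reflexive; Principle A requires it to be bound within its binding domain — the clause headed by 'photographed'.
— Gavin: subject of the clause headed by 'photographed'; c-commands the reflexive within its binding domain — allowed (Principle A).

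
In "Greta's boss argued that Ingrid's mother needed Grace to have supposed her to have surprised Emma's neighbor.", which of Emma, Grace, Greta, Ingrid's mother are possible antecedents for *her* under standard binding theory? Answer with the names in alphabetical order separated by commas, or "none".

*her* is a pronoun; Principle B requires it to be free in its binding domain — the clause headed by 'supposed'.
— Emma: possessor inside the object DP of the clause headed by 'surprised'; is c-commanded by the pronoun; coreference would bind this R-expression — blocked (Principle C).
— Grace: subject of the clause headed by 'supposed'; c-commands the pronoun within its binding domain — blocked (Principle B).
— Greta: possessor inside the subject DP of the matrix clause; does not c-command the pronoun — Principle B does not apply; allowed.
— Ingrid's mother: subject of the clause headed by 'needed'; c-commands the pronoun but lies outside its binding domain — allowed.

Greta, Ingrid's mother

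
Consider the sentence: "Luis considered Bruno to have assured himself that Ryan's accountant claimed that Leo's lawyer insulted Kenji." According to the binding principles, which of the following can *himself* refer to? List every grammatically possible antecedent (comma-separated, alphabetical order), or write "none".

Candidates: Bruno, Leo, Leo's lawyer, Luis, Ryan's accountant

Bruno

*himself* is a reflexive; Principle A requires it to be bound within its binding domain — the clause headed by 'assured'.
— Bruno: subject of the clause headed by 'assured'; c-commands the reflexive within its binding domain — allowed (Principle A).
— Leo: possessor inside the subject DP of the clause headed by 'insulted'; does not c-command the reflexive — cannot bind it (Principle A).
— Leo's lawyer: subject of the clause headed by 'insulted'; does not c-command the reflexive — cannot bind it (Principle A).
— Luis: subject of the matrix clause; c-commands the reflexive but lies outside its binding domain — cannot bind it (Principle A).
— Ryan's accountant: subject of the clause headed by 'claimed'; does not c-command the reflexive — cannot bind it (Principle A).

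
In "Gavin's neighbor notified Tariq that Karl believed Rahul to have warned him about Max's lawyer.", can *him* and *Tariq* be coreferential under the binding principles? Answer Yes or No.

Yes

*Tariq* is an R-expression; Principle C requires it to be free (not bound by any c-commanding expression).
— him: object of the clause headed by 'warned'; the pronoun does not c-command the R-expression — coreference allowed.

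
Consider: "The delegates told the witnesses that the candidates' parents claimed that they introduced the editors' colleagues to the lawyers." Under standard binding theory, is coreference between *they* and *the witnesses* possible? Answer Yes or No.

*the witnesses* is an R-expression; Principle C requires it to be free (not bound by any c-commanding expression).
— they: subject of the clause headed by 'introduced'; the pronoun does not c-command the R-expression — coreference allowed.

Yes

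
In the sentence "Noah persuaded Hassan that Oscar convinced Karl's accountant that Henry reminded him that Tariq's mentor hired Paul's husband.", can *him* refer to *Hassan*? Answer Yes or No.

*him* is a pronoun; Principle B requires it to be free in its binding domain — the clause headed by 'reminded'.
— Hassan: object of the matrix clause; c-commands the pronoun but lies outside its binding domain — allowed.

Yes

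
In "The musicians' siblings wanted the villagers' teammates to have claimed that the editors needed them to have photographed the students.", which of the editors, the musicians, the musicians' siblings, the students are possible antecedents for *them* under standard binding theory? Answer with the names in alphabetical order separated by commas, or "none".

*them* is a pronoun; Principle B requires it to be free in its binding domain — the clause headed by 'needed'.
— the editors: subject of the clause headed by 'needed'; c-commands the pronoun within its binding domain — blocked (Principle B).
— the musicians: possessor inside the subject DP of the matrix clause; does not c-command the pronoun — Principle B does not apply; allowed.
— the musicians' siblings: subject of the matrix clause; c-commands the pronoun but lies outside its binding domain — allowed.
— the students: object of the clause headed by 'photographed'; is c-commanded by the pronoun; coreference would bind this R-expression — blocked (Principle C).

the musicians, the musicians' siblings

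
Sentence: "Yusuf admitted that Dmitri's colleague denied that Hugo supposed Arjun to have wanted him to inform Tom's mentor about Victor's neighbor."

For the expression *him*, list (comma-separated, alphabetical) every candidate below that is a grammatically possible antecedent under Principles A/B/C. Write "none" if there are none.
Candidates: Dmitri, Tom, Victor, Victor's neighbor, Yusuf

Dmitri, Yusuf

*him* is a pronoun; Principle B requires it to be free in its binding domain — the clause headed by 'wanted'.
— Dmitri: possessor inside the subject DP of the clause headed by 'denied'; does not c-command the pronoun — Principle B does not apply; allowed.
— Tom: possessor inside the object DP of the clause headed by 'inform'; is c-commanded by the pronoun; coreference would bind this R-expression — blocked (Principle C).
— Victor: possessor inside the second object DP of the clause headed by 'inform'; is c-commanded by the pronoun; coreference would bind this R-expression — blocked (Principle C).
— Victor's neighbor: second object of the clause headed by 'inform'; is c-commanded by the pronoun; coreference would bind this R-expression — blocked (Principle C).
— Yusuf: subject of the matrix clause; c-commands the pronoun but lies outside its binding domain — allowed.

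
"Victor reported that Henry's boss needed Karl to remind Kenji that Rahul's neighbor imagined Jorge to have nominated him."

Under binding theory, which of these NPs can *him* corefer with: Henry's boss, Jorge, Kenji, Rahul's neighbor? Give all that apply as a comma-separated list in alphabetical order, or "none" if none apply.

*him* is a pronoun; Principle B requires it to be free in its binding domain — the clause headed by 'nominated'.
— Henry's boss: subject of the clause headed by 'needed'; c-commands the pronoun but lies outside its binding domain — allowed.
— Jorge: subject of the clause headed by 'nominated'; c-commands the pronoun within its binding domain — blocked (Principle B).
— Kenji: object of the clause headed by 'remind'; c-commands the pronoun but lies outside its binding domain — allowed.
— Rahul's neighbor: subject of the clause headed by 'imagined'; c-commands the pronoun but lies outside its binding domain — allowed.

Henry's boss, Kenji, Rahul's neighbor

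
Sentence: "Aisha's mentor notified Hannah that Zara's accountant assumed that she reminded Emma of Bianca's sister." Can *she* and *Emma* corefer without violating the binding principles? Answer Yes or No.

*Emma* is an R-expression; Principle C requires it to be free (not bound by any c-commanding expression).
— she: subject of the clause headed by 'reminded'; the pronoun c-commands the R-expression — coreference blocked (Principle C).

No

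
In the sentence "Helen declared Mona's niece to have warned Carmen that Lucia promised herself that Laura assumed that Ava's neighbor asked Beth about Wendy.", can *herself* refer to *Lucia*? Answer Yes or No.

Yes

*herself* is a reflexive; Principle A requires it to be bound within its binding domain — the clause headed by 'promised'.
— Lucia: subject of the clause headed by 'promised'; c-commands the reflexive within its binding domain — allowed (Principle A).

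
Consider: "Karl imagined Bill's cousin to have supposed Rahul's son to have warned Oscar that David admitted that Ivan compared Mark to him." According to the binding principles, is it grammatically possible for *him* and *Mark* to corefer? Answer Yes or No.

*him* is a pronoun; Principle B requires it to be free in its binding domain — the clause headed by 'compared'.
— Mark: object of the clause headed by 'compared'; c-commands the pronoun within its binding domain — blocked (Principle B).

No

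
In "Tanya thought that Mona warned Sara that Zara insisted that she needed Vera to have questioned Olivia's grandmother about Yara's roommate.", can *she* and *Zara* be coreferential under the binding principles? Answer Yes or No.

*Zara* is an R-expression; Principle C requires it to be free (not bound by any c-commanding expression).
— she: subject of the clause headed by 'needed'; the pronoun does not c-command the R-expression — coreference allowed.

Yes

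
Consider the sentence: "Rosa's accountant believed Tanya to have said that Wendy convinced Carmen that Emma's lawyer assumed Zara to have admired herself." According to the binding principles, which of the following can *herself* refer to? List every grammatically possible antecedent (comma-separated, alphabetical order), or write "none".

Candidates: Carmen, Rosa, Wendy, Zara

*herself* is a reflexive; Principle A requires it to be bound within its binding domain — the clause headed by 'admired'.
— Carmen: object of the clause headed by 'convinced'; c-commands the reflexive but lies outside its binding domain — cannot bind it (Principle A).
— Rosa: possessor inside the subject DP of the matrix clause; does not c-command the reflexive — cannot bind it (Principle A).
— Wendy: subject of the clause headed by 'convinced'; c-commands the reflexive but lies outside its binding domain — cannot bind it (Principle A).
— Zara: subject of the clause headed by 'admired'; c-commands the reflexive within its binding domain — allowed (Principle A).

Zara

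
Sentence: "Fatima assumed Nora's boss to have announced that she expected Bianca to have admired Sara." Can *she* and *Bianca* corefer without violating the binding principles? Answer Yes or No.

*Bianca* is an R-expression; Principle C requires it to be free (not bound by any c-commanding expression).
— she: subject of the clause headed by 'expected'; the pronoun c-commands the R-expression — coreference blocked (Principle C).

No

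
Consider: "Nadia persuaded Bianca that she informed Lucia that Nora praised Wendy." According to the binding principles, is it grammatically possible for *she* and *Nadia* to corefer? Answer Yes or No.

*she* is a pronoun; Principle B requires it to be free in its binding domain — the clause headed by 'informed'.
— Nadia: subject of the matrix clause; c-commands the pronoun but lies outside its binding domain — allowed.

Yes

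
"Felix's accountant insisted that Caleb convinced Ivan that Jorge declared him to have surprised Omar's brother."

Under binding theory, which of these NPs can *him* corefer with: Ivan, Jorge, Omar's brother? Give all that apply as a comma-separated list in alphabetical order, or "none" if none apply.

Ivan

*him* is a pronoun; Principle B requires it to be free in its binding domain — the clause headed by 'declared'.
— Ivan: object of the clause headed by 'convinced'; c-commands the pronoun but lies outside its binding domain — allowed.
— Jorge: subject of the clause headed by 'declared'; c-commands the pronoun within its binding domain — blocked (Principle B).
— Omar's brother: object of the clause headed by 'surprised'; is c-commanded by the pronoun; coreference would bind this R-expression — blocked (Principle C).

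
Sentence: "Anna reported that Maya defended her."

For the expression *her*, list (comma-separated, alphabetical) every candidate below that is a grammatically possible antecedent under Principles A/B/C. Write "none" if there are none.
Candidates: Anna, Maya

*her* is a pronoun; Principle B requires it to be free in its binding domain — the clause headed by 'defended'.
— Anna: subject of the matrix clause; c-commands the pronoun but lies outside its binding domain — allowed.
— Maya: subject of the clause headed by 'defended'; c-commands the pronoun within its binding domain — blocked (Principle B).

Anna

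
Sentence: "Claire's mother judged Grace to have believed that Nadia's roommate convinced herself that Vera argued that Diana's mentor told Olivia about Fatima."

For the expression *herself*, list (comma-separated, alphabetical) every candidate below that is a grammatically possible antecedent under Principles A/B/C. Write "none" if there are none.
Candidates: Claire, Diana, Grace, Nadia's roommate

Nadia's roommate

*herself* is a reflexive; Principle A requires it to be bound within its binding domain — the clause headed by 'convinced'.
— Claire: possessor inside the subject DP of the matrix clause; does not c-command the reflexive — cannot bind it (Principle A).
— Diana: possessor inside the subject DP of the clause headed by 'told'; does not c-command the reflexive — cannot bind it (Principle A).
— Grace: subject of the clause headed by 'believed'; c-commands the reflexive but lies outside its binding domain — cannot bind it (Principle A).
— Nadia's roommate: subject of the clause headed by 'convinced'; c-commands the reflexive within its binding domain — allowed (Principle A).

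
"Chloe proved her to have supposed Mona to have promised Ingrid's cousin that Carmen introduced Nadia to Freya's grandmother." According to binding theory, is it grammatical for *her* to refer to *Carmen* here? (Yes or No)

No

*Carmen* is an R-expression; Principle C requires it to be free (not bound by any c-commanding expression).
— her: subject of the clause headed by 'supposed'; the pronoun c-commands the R-expression — coreference blocked (Principle C).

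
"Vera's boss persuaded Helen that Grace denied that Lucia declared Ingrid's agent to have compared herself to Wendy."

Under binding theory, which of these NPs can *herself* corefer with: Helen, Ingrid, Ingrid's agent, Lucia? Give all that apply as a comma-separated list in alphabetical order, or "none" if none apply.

*herself* is a reflexive; Principle A requires it to be bound within its binding domain — the clause headed by 'compared'.
— Helen: object of the matrix clause; c-commands the reflexive but lies outside its binding domain — cannot bind it (Principle A).
— Ingrid: possessor inside the subject DP of the clause headed by 'compared'; does not c-command the reflexive — cannot bind it (Principle A).
— Ingrid's agent: subject of the clause headed by 'compared'; c-commands the reflexive within its binding domain — allowed (Principle A).
— Lucia: subject of the clause headed by 'declared'; c-commands the reflexive but lies outside its binding domain — cannot bind it (Principle A).

Ingrid's agent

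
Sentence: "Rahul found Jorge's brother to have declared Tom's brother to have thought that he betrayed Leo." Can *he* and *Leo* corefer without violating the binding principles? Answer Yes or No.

*Leo* is an R-expression; Principle C requires it to be free (not bound by any c-commanding expression).
— he: subject of the clause headed by 'betrayed'; the pronoun c-commands the R-expression — coreference blocked (Principle C).

No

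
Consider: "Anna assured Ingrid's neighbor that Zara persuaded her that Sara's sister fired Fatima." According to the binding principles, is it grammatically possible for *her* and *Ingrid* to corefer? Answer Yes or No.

*her* is a pronoun; Principle B requires it to be free in its binding domain — the clause headed by 'persuaded'.
— Ingrid: possessor inside the object DP of the matrix clause; does not c-command the pronoun — Principle B does not apply; allowed.

Yes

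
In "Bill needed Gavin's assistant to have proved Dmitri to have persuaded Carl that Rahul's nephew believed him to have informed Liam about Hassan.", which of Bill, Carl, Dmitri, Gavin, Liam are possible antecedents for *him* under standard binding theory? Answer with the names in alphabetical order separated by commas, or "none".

Bill, Carl, Dmitri, Gavin

*him* is a pronoun; Principle B requires it to be free in its binding domain — the clause headed by 'believed'.
— Bill: subject of the matrix clause; c-commands the pronoun but lies outside its binding domain — allowed.
— Carl: object of the clause headed by 'persuaded'; c-commands the pronoun but lies outside its binding domain — allowed.
— Dmitri: subject of the clause headed by 'persuaded'; c-commands the pronoun but lies outside its binding domain — allowed.
— Gavin: possessor inside the subject DP of the clause headed by 'proved'; does not c-command the pronoun — Principle B does not apply; allowed.
— Liam: object of the clause headed by 'informed'; is c-commanded by the pronoun; coreference would bind this R-expression — blocked (Principle C).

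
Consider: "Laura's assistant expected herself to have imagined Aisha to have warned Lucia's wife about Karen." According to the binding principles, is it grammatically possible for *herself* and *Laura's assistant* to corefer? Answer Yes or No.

*herself* is a reflexive; Principle A requires it to be bound within its binding domain — the matrix clause.
— Laura's assistant: subject of the matrix clause; c-commands the reflexive within its binding domain — allowed (Principle A).

Yes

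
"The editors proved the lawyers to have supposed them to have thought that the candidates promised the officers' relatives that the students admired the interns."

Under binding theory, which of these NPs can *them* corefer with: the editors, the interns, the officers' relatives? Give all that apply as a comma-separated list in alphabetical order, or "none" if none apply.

*them* is a pronoun; Principle B requires it to be free in its binding domain — the clause headed by 'supposed'.
— the editors: subject of the matrix clause; c-commands the pronoun but lies outside its binding domain — allowed.
— the interns: object of the clause headed by 'admired'; is c-commanded by the pronoun; coreference would bind this R-expression — blocked (Principle C).
— the officers' relatives: object of the clause headed by 'promised'; is c-commanded by the pronoun; coreference would bind this R-expression — blocked (Principle C).

the editors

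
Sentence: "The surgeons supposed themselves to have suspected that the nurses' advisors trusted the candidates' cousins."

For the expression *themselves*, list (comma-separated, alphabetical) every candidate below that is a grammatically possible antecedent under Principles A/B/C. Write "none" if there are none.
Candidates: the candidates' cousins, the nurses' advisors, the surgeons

the surgeons

*themselves* is a reflexive; Principle A requires it to be bound within its binding domain — the matrix clause.
— the candidates' cousins: object of the clause headed by 'trusted'; does not c-command the reflexive — cannot bind it (Principle A).
— the nurses' advisors: subject of the clause headed by 'trusted'; does not c-command the reflexive — cannot bind it (Principle A).
— the surgeons: subject of the matrix clause; c-commands the reflexive within its binding domain — allowed (Principle A).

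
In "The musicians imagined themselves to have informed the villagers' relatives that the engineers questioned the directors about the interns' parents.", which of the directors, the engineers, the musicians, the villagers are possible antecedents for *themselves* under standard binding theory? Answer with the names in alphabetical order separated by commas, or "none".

*themselves* is a reflexive; Principle A requires it to be bound within its binding domain — the matrix clause.
— the directors: object of the clause headed by 'questioned'; does not c-command the reflexive — cannot bind it (Principle A).
— the engineers: subject of the clause headed by 'questioned'; does not c-command the reflexive — cannot bind it (Principle A).
— the musicians: subject of the matrix clause; c-commands the reflexive within its binding domain — allowed (Principle A).
— the villagers: possessor inside the object DP of the clause headed by 'informed'; does not c-command the reflexive — cannot bind it (Principle A).

the musicians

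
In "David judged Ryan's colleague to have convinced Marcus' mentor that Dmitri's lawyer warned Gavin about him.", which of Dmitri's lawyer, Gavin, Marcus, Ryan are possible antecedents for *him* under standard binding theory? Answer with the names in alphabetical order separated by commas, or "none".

*him* is a pronoun; Principle B requires it to be free in its binding domain — the clause headed by 'warned'.
— Dmitri's lawyer: subject of the clause headed by 'warned'; c-commands the pronoun within its binding domain — blocked (Principle B).
— Gavin: object of the clause headed by 'warned'; c-commands the pronoun within its binding domain — blocked (Principle B).
— Marcus: possessor inside the object DP of the clause headed by 'convinced'; does not c-command the pronoun — Principle B does not apply; allowed.
— Ryan: possessor inside the subject DP of the clause headed by 'convinced'; does not c-command the pronoun — Principle B does not apply; allowed.

Marcus, Ryan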